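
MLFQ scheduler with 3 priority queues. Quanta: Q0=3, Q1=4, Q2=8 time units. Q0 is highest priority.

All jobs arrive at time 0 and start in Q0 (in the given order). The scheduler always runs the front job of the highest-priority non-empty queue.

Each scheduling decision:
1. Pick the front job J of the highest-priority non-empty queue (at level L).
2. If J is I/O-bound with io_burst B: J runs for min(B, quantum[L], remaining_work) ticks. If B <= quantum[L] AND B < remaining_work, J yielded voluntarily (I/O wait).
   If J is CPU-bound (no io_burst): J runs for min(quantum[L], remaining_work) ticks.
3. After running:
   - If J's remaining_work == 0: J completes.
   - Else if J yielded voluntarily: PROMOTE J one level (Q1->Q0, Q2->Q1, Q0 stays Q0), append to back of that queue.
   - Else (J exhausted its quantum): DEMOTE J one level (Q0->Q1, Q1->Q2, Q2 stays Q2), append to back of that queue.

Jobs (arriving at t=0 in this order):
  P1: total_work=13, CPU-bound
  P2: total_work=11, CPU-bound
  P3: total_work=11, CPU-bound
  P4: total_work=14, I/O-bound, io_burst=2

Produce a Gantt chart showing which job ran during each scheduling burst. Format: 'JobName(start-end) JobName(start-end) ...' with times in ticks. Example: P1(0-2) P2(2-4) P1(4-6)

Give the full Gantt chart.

Answer: P1(0-3) P2(3-6) P3(6-9) P4(9-11) P4(11-13) P4(13-15) P4(15-17) P4(17-19) P4(19-21) P4(21-23) P1(23-27) P2(27-31) P3(31-35) P1(35-41) P2(41-45) P3(45-49)

Derivation:
t=0-3: P1@Q0 runs 3, rem=10, quantum used, demote→Q1. Q0=[P2,P3,P4] Q1=[P1] Q2=[]
t=3-6: P2@Q0 runs 3, rem=8, quantum used, demote→Q1. Q0=[P3,P4] Q1=[P1,P2] Q2=[]
t=6-9: P3@Q0 runs 3, rem=8, quantum used, demote→Q1. Q0=[P4] Q1=[P1,P2,P3] Q2=[]
t=9-11: P4@Q0 runs 2, rem=12, I/O yield, promote→Q0. Q0=[P4] Q1=[P1,P2,P3] Q2=[]
t=11-13: P4@Q0 runs 2, rem=10, I/O yield, promote→Q0. Q0=[P4] Q1=[P1,P2,P3] Q2=[]
t=13-15: P4@Q0 runs 2, rem=8, I/O yield, promote→Q0. Q0=[P4] Q1=[P1,P2,P3] Q2=[]
t=15-17: P4@Q0 runs 2, rem=6, I/O yield, promote→Q0. Q0=[P4] Q1=[P1,P2,P3] Q2=[]
t=17-19: P4@Q0 runs 2, rem=4, I/O yield, promote→Q0. Q0=[P4] Q1=[P1,P2,P3] Q2=[]
t=19-21: P4@Q0 runs 2, rem=2, I/O yield, promote→Q0. Q0=[P4] Q1=[P1,P2,P3] Q2=[]
t=21-23: P4@Q0 runs 2, rem=0, completes. Q0=[] Q1=[P1,P2,P3] Q2=[]
t=23-27: P1@Q1 runs 4, rem=6, quantum used, demote→Q2. Q0=[] Q1=[P2,P3] Q2=[P1]
t=27-31: P2@Q1 runs 4, rem=4, quantum used, demote→Q2. Q0=[] Q1=[P3] Q2=[P1,P2]
t=31-35: P3@Q1 runs 4, rem=4, quantum used, demote→Q2. Q0=[] Q1=[] Q2=[P1,P2,P3]
t=35-41: P1@Q2 runs 6, rem=0, completes. Q0=[] Q1=[] Q2=[P2,P3]
t=41-45: P2@Q2 runs 4, rem=0, completes. Q0=[] Q1=[] Q2=[P3]
t=45-49: P3@Q2 runs 4, rem=0, completes. Q0=[] Q1=[] Q2=[]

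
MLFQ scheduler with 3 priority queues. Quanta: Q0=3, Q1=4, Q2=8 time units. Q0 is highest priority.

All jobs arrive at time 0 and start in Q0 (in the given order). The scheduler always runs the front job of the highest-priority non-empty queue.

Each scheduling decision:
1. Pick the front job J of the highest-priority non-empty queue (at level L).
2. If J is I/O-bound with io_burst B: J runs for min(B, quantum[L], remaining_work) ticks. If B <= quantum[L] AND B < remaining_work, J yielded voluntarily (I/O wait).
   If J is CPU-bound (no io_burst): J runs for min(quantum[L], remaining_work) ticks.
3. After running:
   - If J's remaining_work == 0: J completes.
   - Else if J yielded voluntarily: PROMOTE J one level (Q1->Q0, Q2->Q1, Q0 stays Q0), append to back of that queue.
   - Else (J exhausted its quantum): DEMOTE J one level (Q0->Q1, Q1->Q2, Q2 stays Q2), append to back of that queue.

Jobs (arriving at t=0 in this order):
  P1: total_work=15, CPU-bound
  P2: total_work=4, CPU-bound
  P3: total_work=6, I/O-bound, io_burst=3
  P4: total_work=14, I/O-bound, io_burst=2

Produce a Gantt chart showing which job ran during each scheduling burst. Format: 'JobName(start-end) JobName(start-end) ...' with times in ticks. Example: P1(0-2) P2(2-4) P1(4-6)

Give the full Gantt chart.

t=0-3: P1@Q0 runs 3, rem=12, quantum used, demote→Q1. Q0=[P2,P3,P4] Q1=[P1] Q2=[]
t=3-6: P2@Q0 runs 3, rem=1, quantum used, demote→Q1. Q0=[P3,P4] Q1=[P1,P2] Q2=[]
t=6-9: P3@Q0 runs 3, rem=3, I/O yield, promote→Q0. Q0=[P4,P3] Q1=[P1,P2] Q2=[]
t=9-11: P4@Q0 runs 2, rem=12, I/O yield, promote→Q0. Q0=[P3,P4] Q1=[P1,P2] Q2=[]
t=11-14: P3@Q0 runs 3, rem=0, completes. Q0=[P4] Q1=[P1,P2] Q2=[]
t=14-16: P4@Q0 runs 2, rem=10, I/O yield, promote→Q0. Q0=[P4] Q1=[P1,P2] Q2=[]
t=16-18: P4@Q0 runs 2, rem=8, I/O yield, promote→Q0. Q0=[P4] Q1=[P1,P2] Q2=[]
t=18-20: P4@Q0 runs 2, rem=6, I/O yield, promote→Q0. Q0=[P4] Q1=[P1,P2] Q2=[]
t=20-22: P4@Q0 runs 2, rem=4, I/O yield, promote→Q0. Q0=[P4] Q1=[P1,P2] Q2=[]
t=22-24: P4@Q0 runs 2, rem=2, I/O yield, promote→Q0. Q0=[P4] Q1=[P1,P2] Q2=[]
t=24-26: P4@Q0 runs 2, rem=0, completes. Q0=[] Q1=[P1,P2] Q2=[]
t=26-30: P1@Q1 runs 4, rem=8, quantum used, demote→Q2. Q0=[] Q1=[P2] Q2=[P1]
t=30-31: P2@Q1 runs 1, rem=0, completes. Q0=[] Q1=[] Q2=[P1]
t=31-39: P1@Q2 runs 8, rem=0, completes. Q0=[] Q1=[] Q2=[]

Answer: P1(0-3) P2(3-6) P3(6-9) P4(9-11) P3(11-14) P4(14-16) P4(16-18) P4(18-20) P4(20-22) P4(22-24) P4(24-26) P1(26-30) P2(30-31) P1(31-39)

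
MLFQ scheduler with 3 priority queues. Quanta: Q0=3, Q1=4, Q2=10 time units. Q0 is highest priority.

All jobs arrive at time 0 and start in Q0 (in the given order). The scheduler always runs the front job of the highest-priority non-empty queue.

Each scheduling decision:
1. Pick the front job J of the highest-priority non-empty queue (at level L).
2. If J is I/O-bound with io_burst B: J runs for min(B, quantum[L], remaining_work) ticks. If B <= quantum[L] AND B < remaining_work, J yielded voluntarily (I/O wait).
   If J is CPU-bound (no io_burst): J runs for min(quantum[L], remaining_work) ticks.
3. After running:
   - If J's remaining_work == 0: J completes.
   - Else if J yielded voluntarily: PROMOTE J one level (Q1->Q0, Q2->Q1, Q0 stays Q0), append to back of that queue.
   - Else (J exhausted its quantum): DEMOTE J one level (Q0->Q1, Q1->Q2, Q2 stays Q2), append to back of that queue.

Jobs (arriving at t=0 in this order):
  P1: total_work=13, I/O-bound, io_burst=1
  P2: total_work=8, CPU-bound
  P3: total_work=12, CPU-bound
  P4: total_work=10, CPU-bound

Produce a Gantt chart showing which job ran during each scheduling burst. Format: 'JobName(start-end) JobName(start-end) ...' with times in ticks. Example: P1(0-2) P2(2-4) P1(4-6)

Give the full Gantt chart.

Answer: P1(0-1) P2(1-4) P3(4-7) P4(7-10) P1(10-11) P1(11-12) P1(12-13) P1(13-14) P1(14-15) P1(15-16) P1(16-17) P1(17-18) P1(18-19) P1(19-20) P1(20-21) P1(21-22) P2(22-26) P3(26-30) P4(30-34) P2(34-35) P3(35-40) P4(40-43)

Derivation:
t=0-1: P1@Q0 runs 1, rem=12, I/O yield, promote→Q0. Q0=[P2,P3,P4,P1] Q1=[] Q2=[]
t=1-4: P2@Q0 runs 3, rem=5, quantum used, demote→Q1. Q0=[P3,P4,P1] Q1=[P2] Q2=[]
t=4-7: P3@Q0 runs 3, rem=9, quantum used, demote→Q1. Q0=[P4,P1] Q1=[P2,P3] Q2=[]
t=7-10: P4@Q0 runs 3, rem=7, quantum used, demote→Q1. Q0=[P1] Q1=[P2,P3,P4] Q2=[]
t=10-11: P1@Q0 runs 1, rem=11, I/O yield, promote→Q0. Q0=[P1] Q1=[P2,P3,P4] Q2=[]
t=11-12: P1@Q0 runs 1, rem=10, I/O yield, promote→Q0. Q0=[P1] Q1=[P2,P3,P4] Q2=[]
t=12-13: P1@Q0 runs 1, rem=9, I/O yield, promote→Q0. Q0=[P1] Q1=[P2,P3,P4] Q2=[]
t=13-14: P1@Q0 runs 1, rem=8, I/O yield, promote→Q0. Q0=[P1] Q1=[P2,P3,P4] Q2=[]
t=14-15: P1@Q0 runs 1, rem=7, I/O yield, promote→Q0. Q0=[P1] Q1=[P2,P3,P4] Q2=[]
t=15-16: P1@Q0 runs 1, rem=6, I/O yield, promote→Q0. Q0=[P1] Q1=[P2,P3,P4] Q2=[]
t=16-17: P1@Q0 runs 1, rem=5, I/O yield, promote→Q0. Q0=[P1] Q1=[P2,P3,P4] Q2=[]
t=17-18: P1@Q0 runs 1, rem=4, I/O yield, promote→Q0. Q0=[P1] Q1=[P2,P3,P4] Q2=[]
t=18-19: P1@Q0 runs 1, rem=3, I/O yield, promote→Q0. Q0=[P1] Q1=[P2,P3,P4] Q2=[]
t=19-20: P1@Q0 runs 1, rem=2, I/O yield, promote→Q0. Q0=[P1] Q1=[P2,P3,P4] Q2=[]
t=20-21: P1@Q0 runs 1, rem=1, I/O yield, promote→Q0. Q0=[P1] Q1=[P2,P3,P4] Q2=[]
t=21-22: P1@Q0 runs 1, rem=0, completes. Q0=[] Q1=[P2,P3,P4] Q2=[]
t=22-26: P2@Q1 runs 4, rem=1, quantum used, demote→Q2. Q0=[] Q1=[P3,P4] Q2=[P2]
t=26-30: P3@Q1 runs 4, rem=5, quantum used, demote→Q2. Q0=[] Q1=[P4] Q2=[P2,P3]
t=30-34: P4@Q1 runs 4, rem=3, quantum used, demote→Q2. Q0=[] Q1=[] Q2=[P2,P3,P4]
t=34-35: P2@Q2 runs 1, rem=0, completes. Q0=[] Q1=[] Q2=[P3,P4]
t=35-40: P3@Q2 runs 5, rem=0, completes. Q0=[] Q1=[] Q2=[P4]
t=40-43: P4@Q2 runs 3, rem=0, completes. Q0=[] Q1=[] Q2=[]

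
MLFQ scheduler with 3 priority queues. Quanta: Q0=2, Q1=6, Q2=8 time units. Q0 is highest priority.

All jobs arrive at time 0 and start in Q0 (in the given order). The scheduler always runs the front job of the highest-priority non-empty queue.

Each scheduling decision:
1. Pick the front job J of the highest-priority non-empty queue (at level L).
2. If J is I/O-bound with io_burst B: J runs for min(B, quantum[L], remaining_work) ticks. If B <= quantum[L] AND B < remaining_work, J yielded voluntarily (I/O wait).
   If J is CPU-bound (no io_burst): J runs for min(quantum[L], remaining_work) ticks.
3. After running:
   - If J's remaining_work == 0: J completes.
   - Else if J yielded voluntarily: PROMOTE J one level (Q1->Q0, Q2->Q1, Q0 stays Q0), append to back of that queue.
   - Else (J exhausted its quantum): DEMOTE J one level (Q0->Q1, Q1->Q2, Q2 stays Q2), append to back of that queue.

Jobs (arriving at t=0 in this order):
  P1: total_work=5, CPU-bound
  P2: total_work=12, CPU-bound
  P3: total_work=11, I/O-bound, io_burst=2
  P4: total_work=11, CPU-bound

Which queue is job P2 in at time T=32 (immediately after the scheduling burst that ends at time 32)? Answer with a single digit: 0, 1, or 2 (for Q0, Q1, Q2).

Answer: 2

Derivation:
t=0-2: P1@Q0 runs 2, rem=3, quantum used, demote→Q1. Q0=[P2,P3,P4] Q1=[P1] Q2=[]
t=2-4: P2@Q0 runs 2, rem=10, quantum used, demote→Q1. Q0=[P3,P4] Q1=[P1,P2] Q2=[]
t=4-6: P3@Q0 runs 2, rem=9, I/O yield, promote→Q0. Q0=[P4,P3] Q1=[P1,P2] Q2=[]
t=6-8: P4@Q0 runs 2, rem=9, quantum used, demote→Q1. Q0=[P3] Q1=[P1,P2,P4] Q2=[]
t=8-10: P3@Q0 runs 2, rem=7, I/O yield, promote→Q0. Q0=[P3] Q1=[P1,P2,P4] Q2=[]
t=10-12: P3@Q0 runs 2, rem=5, I/O yield, promote→Q0. Q0=[P3] Q1=[P1,P2,P4] Q2=[]
t=12-14: P3@Q0 runs 2, rem=3, I/O yield, promote→Q0. Q0=[P3] Q1=[P1,P2,P4] Q2=[]
t=14-16: P3@Q0 runs 2, rem=1, I/O yield, promote→Q0. Q0=[P3] Q1=[P1,P2,P4] Q2=[]
t=16-17: P3@Q0 runs 1, rem=0, completes. Q0=[] Q1=[P1,P2,P4] Q2=[]
t=17-20: P1@Q1 runs 3, rem=0, completes. Q0=[] Q1=[P2,P4] Q2=[]
t=20-26: P2@Q1 runs 6, rem=4, quantum used, demote→Q2. Q0=[] Q1=[P4] Q2=[P2]
t=26-32: P4@Q1 runs 6, rem=3, quantum used, demote→Q2. Q0=[] Q1=[] Q2=[P2,P4]
t=32-36: P2@Q2 runs 4, rem=0, completes. Q0=[] Q1=[] Q2=[P4]
t=36-39: P4@Q2 runs 3, rem=0, completes. Q0=[] Q1=[] Q2=[]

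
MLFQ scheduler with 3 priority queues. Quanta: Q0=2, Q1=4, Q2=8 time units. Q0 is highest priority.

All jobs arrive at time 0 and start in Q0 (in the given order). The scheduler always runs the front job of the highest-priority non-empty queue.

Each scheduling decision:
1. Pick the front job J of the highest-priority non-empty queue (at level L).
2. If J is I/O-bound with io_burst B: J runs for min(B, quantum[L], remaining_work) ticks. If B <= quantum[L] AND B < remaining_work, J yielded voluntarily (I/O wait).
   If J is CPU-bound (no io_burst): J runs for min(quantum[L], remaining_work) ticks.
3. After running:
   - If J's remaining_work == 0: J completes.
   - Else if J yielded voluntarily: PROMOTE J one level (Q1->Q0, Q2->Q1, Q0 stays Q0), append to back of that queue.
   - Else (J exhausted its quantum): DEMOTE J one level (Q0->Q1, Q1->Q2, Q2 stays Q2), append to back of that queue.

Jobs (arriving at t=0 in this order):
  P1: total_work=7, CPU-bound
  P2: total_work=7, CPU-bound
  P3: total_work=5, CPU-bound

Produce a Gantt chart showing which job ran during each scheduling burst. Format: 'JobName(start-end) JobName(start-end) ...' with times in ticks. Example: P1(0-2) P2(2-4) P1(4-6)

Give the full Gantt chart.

t=0-2: P1@Q0 runs 2, rem=5, quantum used, demote→Q1. Q0=[P2,P3] Q1=[P1] Q2=[]
t=2-4: P2@Q0 runs 2, rem=5, quantum used, demote→Q1. Q0=[P3] Q1=[P1,P2] Q2=[]
t=4-6: P3@Q0 runs 2, rem=3, quantum used, demote→Q1. Q0=[] Q1=[P1,P2,P3] Q2=[]
t=6-10: P1@Q1 runs 4, rem=1, quantum used, demote→Q2. Q0=[] Q1=[P2,P3] Q2=[P1]
t=10-14: P2@Q1 runs 4, rem=1, quantum used, demote→Q2. Q0=[] Q1=[P3] Q2=[P1,P2]
t=14-17: P3@Q1 runs 3, rem=0, completes. Q0=[] Q1=[] Q2=[P1,P2]
t=17-18: P1@Q2 runs 1, rem=0, completes. Q0=[] Q1=[] Q2=[P2]
t=18-19: P2@Q2 runs 1, rem=0, completes. Q0=[] Q1=[] Q2=[]

Answer: P1(0-2) P2(2-4) P3(4-6) P1(6-10) P2(10-14) P3(14-17) P1(17-18) P2(18-19)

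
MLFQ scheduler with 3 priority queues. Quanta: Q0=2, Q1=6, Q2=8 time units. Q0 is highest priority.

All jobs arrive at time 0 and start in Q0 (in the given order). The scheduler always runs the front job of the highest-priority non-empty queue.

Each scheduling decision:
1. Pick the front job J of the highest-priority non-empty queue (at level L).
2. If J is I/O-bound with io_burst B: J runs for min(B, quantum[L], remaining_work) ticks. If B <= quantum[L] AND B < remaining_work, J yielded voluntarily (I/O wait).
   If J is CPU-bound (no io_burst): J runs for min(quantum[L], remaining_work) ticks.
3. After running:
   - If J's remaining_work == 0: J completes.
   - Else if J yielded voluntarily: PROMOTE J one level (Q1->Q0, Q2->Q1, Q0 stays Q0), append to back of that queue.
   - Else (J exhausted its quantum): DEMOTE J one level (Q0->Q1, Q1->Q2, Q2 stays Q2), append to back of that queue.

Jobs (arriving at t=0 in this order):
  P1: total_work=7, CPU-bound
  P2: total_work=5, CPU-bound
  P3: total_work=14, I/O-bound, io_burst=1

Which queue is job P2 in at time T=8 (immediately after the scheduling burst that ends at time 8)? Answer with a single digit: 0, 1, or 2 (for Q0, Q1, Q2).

t=0-2: P1@Q0 runs 2, rem=5, quantum used, demote→Q1. Q0=[P2,P3] Q1=[P1] Q2=[]
t=2-4: P2@Q0 runs 2, rem=3, quantum used, demote→Q1. Q0=[P3] Q1=[P1,P2] Q2=[]
t=4-5: P3@Q0 runs 1, rem=13, I/O yield, promote→Q0. Q0=[P3] Q1=[P1,P2] Q2=[]
t=5-6: P3@Q0 runs 1, rem=12, I/O yield, promote→Q0. Q0=[P3] Q1=[P1,P2] Q2=[]
t=6-7: P3@Q0 runs 1, rem=11, I/O yield, promote→Q0. Q0=[P3] Q1=[P1,P2] Q2=[]
t=7-8: P3@Q0 runs 1, rem=10, I/O yield, promote→Q0. Q0=[P3] Q1=[P1,P2] Q2=[]
t=8-9: P3@Q0 runs 1, rem=9, I/O yield, promote→Q0. Q0=[P3] Q1=[P1,P2] Q2=[]
t=9-10: P3@Q0 runs 1, rem=8, I/O yield, promote→Q0. Q0=[P3] Q1=[P1,P2] Q2=[]
t=10-11: P3@Q0 runs 1, rem=7, I/O yield, promote→Q0. Q0=[P3] Q1=[P1,P2] Q2=[]
t=11-12: P3@Q0 runs 1, rem=6, I/O yield, promote→Q0. Q0=[P3] Q1=[P1,P2] Q2=[]
t=12-13: P3@Q0 runs 1, rem=5, I/O yield, promote→Q0. Q0=[P3] Q1=[P1,P2] Q2=[]
t=13-14: P3@Q0 runs 1, rem=4, I/O yield, promote→Q0. Q0=[P3] Q1=[P1,P2] Q2=[]
t=14-15: P3@Q0 runs 1, rem=3, I/O yield, promote→Q0. Q0=[P3] Q1=[P1,P2] Q2=[]
t=15-16: P3@Q0 runs 1, rem=2, I/O yield, promote→Q0. Q0=[P3] Q1=[P1,P2] Q2=[]
t=16-17: P3@Q0 runs 1, rem=1, I/O yield, promote→Q0. Q0=[P3] Q1=[P1,P2] Q2=[]
t=17-18: P3@Q0 runs 1, rem=0, completes. Q0=[] Q1=[P1,P2] Q2=[]
t=18-23: P1@Q1 runs 5, rem=0, completes. Q0=[] Q1=[P2] Q2=[]
t=23-26: P2@Q1 runs 3, rem=0, completes. Q0=[] Q1=[] Q2=[]

Answer: 1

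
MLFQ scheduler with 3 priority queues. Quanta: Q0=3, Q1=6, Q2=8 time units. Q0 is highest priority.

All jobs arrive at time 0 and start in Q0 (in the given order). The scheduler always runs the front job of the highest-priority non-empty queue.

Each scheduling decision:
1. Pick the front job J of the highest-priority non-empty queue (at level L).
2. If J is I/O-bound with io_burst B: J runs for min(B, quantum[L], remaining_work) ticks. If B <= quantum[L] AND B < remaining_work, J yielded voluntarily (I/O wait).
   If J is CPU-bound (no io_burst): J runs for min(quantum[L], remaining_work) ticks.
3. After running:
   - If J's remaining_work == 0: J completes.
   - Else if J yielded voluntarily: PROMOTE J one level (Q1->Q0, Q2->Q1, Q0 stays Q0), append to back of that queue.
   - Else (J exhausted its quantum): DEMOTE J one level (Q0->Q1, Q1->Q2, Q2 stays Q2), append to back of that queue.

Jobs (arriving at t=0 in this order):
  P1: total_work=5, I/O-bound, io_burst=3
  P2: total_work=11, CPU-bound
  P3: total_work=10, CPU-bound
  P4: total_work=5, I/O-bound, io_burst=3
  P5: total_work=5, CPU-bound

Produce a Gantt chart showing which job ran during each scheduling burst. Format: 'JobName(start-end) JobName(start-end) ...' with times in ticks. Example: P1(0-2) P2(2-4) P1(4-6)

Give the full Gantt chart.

Answer: P1(0-3) P2(3-6) P3(6-9) P4(9-12) P5(12-15) P1(15-17) P4(17-19) P2(19-25) P3(25-31) P5(31-33) P2(33-35) P3(35-36)

Derivation:
t=0-3: P1@Q0 runs 3, rem=2, I/O yield, promote→Q0. Q0=[P2,P3,P4,P5,P1] Q1=[] Q2=[]
t=3-6: P2@Q0 runs 3, rem=8, quantum used, demote→Q1. Q0=[P3,P4,P5,P1] Q1=[P2] Q2=[]
t=6-9: P3@Q0 runs 3, rem=7, quantum used, demote→Q1. Q0=[P4,P5,P1] Q1=[P2,P3] Q2=[]
t=9-12: P4@Q0 runs 3, rem=2, I/O yield, promote→Q0. Q0=[P5,P1,P4] Q1=[P2,P3] Q2=[]
t=12-15: P5@Q0 runs 3, rem=2, quantum used, demote→Q1. Q0=[P1,P4] Q1=[P2,P3,P5] Q2=[]
t=15-17: P1@Q0 runs 2, rem=0, completes. Q0=[P4] Q1=[P2,P3,P5] Q2=[]
t=17-19: P4@Q0 runs 2, rem=0, completes. Q0=[] Q1=[P2,P3,P5] Q2=[]
t=19-25: P2@Q1 runs 6, rem=2, quantum used, demote→Q2. Q0=[] Q1=[P3,P5] Q2=[P2]
t=25-31: P3@Q1 runs 6, rem=1, quantum used, demote→Q2. Q0=[] Q1=[P5] Q2=[P2,P3]
t=31-33: P5@Q1 runs 2, rem=0, completes. Q0=[] Q1=[] Q2=[P2,P3]
t=33-35: P2@Q2 runs 2, rem=0, completes. Q0=[] Q1=[] Q2=[P3]
t=35-36: P3@Q2 runs 1, rem=0, completes. Q0=[] Q1=[] Q2=[]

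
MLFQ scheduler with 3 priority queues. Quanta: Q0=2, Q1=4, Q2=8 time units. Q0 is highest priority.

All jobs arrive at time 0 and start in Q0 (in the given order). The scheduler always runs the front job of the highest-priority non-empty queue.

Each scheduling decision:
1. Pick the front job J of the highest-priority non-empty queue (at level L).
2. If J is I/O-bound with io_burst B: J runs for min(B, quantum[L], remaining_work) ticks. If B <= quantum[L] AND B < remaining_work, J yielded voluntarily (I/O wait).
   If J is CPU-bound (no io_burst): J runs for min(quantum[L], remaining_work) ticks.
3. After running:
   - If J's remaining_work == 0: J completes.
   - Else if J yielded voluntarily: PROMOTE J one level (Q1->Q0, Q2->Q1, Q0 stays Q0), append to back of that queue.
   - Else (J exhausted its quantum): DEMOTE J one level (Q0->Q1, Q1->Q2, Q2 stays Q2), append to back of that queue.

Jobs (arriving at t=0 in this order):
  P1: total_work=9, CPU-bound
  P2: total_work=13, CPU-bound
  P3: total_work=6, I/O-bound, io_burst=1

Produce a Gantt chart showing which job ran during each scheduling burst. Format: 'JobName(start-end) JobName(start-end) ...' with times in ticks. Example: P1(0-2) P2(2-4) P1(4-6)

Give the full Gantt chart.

t=0-2: P1@Q0 runs 2, rem=7, quantum used, demote→Q1. Q0=[P2,P3] Q1=[P1] Q2=[]
t=2-4: P2@Q0 runs 2, rem=11, quantum used, demote→Q1. Q0=[P3] Q1=[P1,P2] Q2=[]
t=4-5: P3@Q0 runs 1, rem=5, I/O yield, promote→Q0. Q0=[P3] Q1=[P1,P2] Q2=[]
t=5-6: P3@Q0 runs 1, rem=4, I/O yield, promote→Q0. Q0=[P3] Q1=[P1,P2] Q2=[]
t=6-7: P3@Q0 runs 1, rem=3, I/O yield, promote→Q0. Q0=[P3] Q1=[P1,P2] Q2=[]
t=7-8: P3@Q0 runs 1, rem=2, I/O yield, promote→Q0. Q0=[P3] Q1=[P1,P2] Q2=[]
t=8-9: P3@Q0 runs 1, rem=1, I/O yield, promote→Q0. Q0=[P3] Q1=[P1,P2] Q2=[]
t=9-10: P3@Q0 runs 1, rem=0, completes. Q0=[] Q1=[P1,P2] Q2=[]
t=10-14: P1@Q1 runs 4, rem=3, quantum used, demote→Q2. Q0=[] Q1=[P2] Q2=[P1]
t=14-18: P2@Q1 runs 4, rem=7, quantum used, demote→Q2. Q0=[] Q1=[] Q2=[P1,P2]
t=18-21: P1@Q2 runs 3, rem=0, completes. Q0=[] Q1=[] Q2=[P2]
t=21-28: P2@Q2 runs 7, rem=0, completes. Q0=[] Q1=[] Q2=[]

Answer: P1(0-2) P2(2-4) P3(4-5) P3(5-6) P3(6-7) P3(7-8) P3(8-9) P3(9-10) P1(10-14) P2(14-18) P1(18-21) P2(21-28)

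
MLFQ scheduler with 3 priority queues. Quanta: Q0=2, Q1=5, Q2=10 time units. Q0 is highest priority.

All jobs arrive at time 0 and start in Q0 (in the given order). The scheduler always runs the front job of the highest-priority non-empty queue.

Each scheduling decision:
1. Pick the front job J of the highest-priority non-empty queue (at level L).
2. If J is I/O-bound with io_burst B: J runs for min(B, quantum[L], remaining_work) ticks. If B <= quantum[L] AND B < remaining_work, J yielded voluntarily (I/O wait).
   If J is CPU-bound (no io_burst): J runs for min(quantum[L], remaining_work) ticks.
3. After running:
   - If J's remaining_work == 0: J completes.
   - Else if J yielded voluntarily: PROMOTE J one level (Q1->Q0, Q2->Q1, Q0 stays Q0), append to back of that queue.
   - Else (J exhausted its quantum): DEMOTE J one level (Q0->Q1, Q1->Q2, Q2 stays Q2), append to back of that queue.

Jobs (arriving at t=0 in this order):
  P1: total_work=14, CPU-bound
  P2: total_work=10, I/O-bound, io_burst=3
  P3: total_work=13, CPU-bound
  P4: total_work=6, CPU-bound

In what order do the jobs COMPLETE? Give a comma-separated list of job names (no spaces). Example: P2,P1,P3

Answer: P4,P2,P1,P3

Derivation:
t=0-2: P1@Q0 runs 2, rem=12, quantum used, demote→Q1. Q0=[P2,P3,P4] Q1=[P1] Q2=[]
t=2-4: P2@Q0 runs 2, rem=8, quantum used, demote→Q1. Q0=[P3,P4] Q1=[P1,P2] Q2=[]
t=4-6: P3@Q0 runs 2, rem=11, quantum used, demote→Q1. Q0=[P4] Q1=[P1,P2,P3] Q2=[]
t=6-8: P4@Q0 runs 2, rem=4, quantum used, demote→Q1. Q0=[] Q1=[P1,P2,P3,P4] Q2=[]
t=8-13: P1@Q1 runs 5, rem=7, quantum used, demote→Q2. Q0=[] Q1=[P2,P3,P4] Q2=[P1]
t=13-16: P2@Q1 runs 3, rem=5, I/O yield, promote→Q0. Q0=[P2] Q1=[P3,P4] Q2=[P1]
t=16-18: P2@Q0 runs 2, rem=3, quantum used, demote→Q1. Q0=[] Q1=[P3,P4,P2] Q2=[P1]
t=18-23: P3@Q1 runs 5, rem=6, quantum used, demote→Q2. Q0=[] Q1=[P4,P2] Q2=[P1,P3]
t=23-27: P4@Q1 runs 4, rem=0, completes. Q0=[] Q1=[P2] Q2=[P1,P3]
t=27-30: P2@Q1 runs 3, rem=0, completes. Q0=[] Q1=[] Q2=[P1,P3]
t=30-37: P1@Q2 runs 7, rem=0, completes. Q0=[] Q1=[] Q2=[P3]
t=37-43: P3@Q2 runs 6, rem=0, completes. Q0=[] Q1=[] Q2=[]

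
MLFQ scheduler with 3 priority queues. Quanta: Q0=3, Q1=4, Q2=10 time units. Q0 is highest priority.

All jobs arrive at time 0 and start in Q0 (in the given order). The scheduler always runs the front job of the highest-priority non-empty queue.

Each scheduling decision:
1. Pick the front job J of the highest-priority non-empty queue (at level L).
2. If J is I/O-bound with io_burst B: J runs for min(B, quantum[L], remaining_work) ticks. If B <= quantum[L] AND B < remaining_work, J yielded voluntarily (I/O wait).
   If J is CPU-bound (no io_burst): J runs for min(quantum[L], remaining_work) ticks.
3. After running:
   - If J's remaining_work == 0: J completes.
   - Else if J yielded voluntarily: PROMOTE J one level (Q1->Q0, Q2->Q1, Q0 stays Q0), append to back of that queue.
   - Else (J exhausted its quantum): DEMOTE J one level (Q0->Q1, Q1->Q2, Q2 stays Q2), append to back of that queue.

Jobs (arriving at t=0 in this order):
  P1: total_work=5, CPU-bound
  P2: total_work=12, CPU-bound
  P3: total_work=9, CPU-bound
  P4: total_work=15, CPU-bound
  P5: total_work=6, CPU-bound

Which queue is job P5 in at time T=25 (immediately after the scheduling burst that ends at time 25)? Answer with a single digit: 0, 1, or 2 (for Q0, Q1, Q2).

Answer: 1

Derivation:
t=0-3: P1@Q0 runs 3, rem=2, quantum used, demote→Q1. Q0=[P2,P3,P4,P5] Q1=[P1] Q2=[]
t=3-6: P2@Q0 runs 3, rem=9, quantum used, demote→Q1. Q0=[P3,P4,P5] Q1=[P1,P2] Q2=[]
t=6-9: P3@Q0 runs 3, rem=6, quantum used, demote→Q1. Q0=[P4,P5] Q1=[P1,P2,P3] Q2=[]
t=9-12: P4@Q0 runs 3, rem=12, quantum used, demote→Q1. Q0=[P5] Q1=[P1,P2,P3,P4] Q2=[]
t=12-15: P5@Q0 runs 3, rem=3, quantum used, demote→Q1. Q0=[] Q1=[P1,P2,P3,P4,P5] Q2=[]
t=15-17: P1@Q1 runs 2, rem=0, completes. Q0=[] Q1=[P2,P3,P4,P5] Q2=[]
t=17-21: P2@Q1 runs 4, rem=5, quantum used, demote→Q2. Q0=[] Q1=[P3,P4,P5] Q2=[P2]
t=21-25: P3@Q1 runs 4, rem=2, quantum used, demote→Q2. Q0=[] Q1=[P4,P5] Q2=[P2,P3]
t=25-29: P4@Q1 runs 4, rem=8, quantum used, demote→Q2. Q0=[] Q1=[P5] Q2=[P2,P3,P4]
t=29-32: P5@Q1 runs 3, rem=0, completes. Q0=[] Q1=[] Q2=[P2,P3,P4]
t=32-37: P2@Q2 runs 5, rem=0, completes. Q0=[] Q1=[] Q2=[P3,P4]
t=37-39: P3@Q2 runs 2, rem=0, completes. Q0=[] Q1=[] Q2=[P4]
t=39-47: P4@Q2 runs 8, rem=0, completes. Q0=[] Q1=[] Q2=[]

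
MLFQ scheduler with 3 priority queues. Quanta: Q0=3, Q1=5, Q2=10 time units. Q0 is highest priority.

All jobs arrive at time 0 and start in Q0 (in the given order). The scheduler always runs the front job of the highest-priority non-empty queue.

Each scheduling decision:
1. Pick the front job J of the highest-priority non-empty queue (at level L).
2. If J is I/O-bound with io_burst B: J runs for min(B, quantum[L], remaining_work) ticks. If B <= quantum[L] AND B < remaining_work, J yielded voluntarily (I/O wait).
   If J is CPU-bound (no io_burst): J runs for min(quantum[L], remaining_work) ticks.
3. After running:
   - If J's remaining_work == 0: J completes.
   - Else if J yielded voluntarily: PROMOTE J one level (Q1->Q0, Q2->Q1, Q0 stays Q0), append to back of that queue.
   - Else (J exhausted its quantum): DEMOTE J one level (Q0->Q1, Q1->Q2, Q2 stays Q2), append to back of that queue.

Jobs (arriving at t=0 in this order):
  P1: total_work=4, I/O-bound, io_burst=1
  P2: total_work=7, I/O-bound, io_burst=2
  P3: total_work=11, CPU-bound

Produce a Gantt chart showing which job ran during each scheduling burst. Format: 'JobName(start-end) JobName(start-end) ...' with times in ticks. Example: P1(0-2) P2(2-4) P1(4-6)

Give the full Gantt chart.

t=0-1: P1@Q0 runs 1, rem=3, I/O yield, promote→Q0. Q0=[P2,P3,P1] Q1=[] Q2=[]
t=1-3: P2@Q0 runs 2, rem=5, I/O yield, promote→Q0. Q0=[P3,P1,P2] Q1=[] Q2=[]
t=3-6: P3@Q0 runs 3, rem=8, quantum used, demote→Q1. Q0=[P1,P2] Q1=[P3] Q2=[]
t=6-7: P1@Q0 runs 1, rem=2, I/O yield, promote→Q0. Q0=[P2,P1] Q1=[P3] Q2=[]
t=7-9: P2@Q0 runs 2, rem=3, I/O yield, promote→Q0. Q0=[P1,P2] Q1=[P3] Q2=[]
t=9-10: P1@Q0 runs 1, rem=1, I/O yield, promote→Q0. Q0=[P2,P1] Q1=[P3] Q2=[]
t=10-12: P2@Q0 runs 2, rem=1, I/O yield, promote→Q0. Q0=[P1,P2] Q1=[P3] Q2=[]
t=12-13: P1@Q0 runs 1, rem=0, completes. Q0=[P2] Q1=[P3] Q2=[]
t=13-14: P2@Q0 runs 1, rem=0, completes. Q0=[] Q1=[P3] Q2=[]
t=14-19: P3@Q1 runs 5, rem=3, quantum used, demote→Q2. Q0=[] Q1=[] Q2=[P3]
t=19-22: P3@Q2 runs 3, rem=0, completes. Q0=[] Q1=[] Q2=[]

Answer: P1(0-1) P2(1-3) P3(3-6) P1(6-7) P2(7-9) P1(9-10) P2(10-12) P1(12-13) P2(13-14) P3(14-19) P3(19-22)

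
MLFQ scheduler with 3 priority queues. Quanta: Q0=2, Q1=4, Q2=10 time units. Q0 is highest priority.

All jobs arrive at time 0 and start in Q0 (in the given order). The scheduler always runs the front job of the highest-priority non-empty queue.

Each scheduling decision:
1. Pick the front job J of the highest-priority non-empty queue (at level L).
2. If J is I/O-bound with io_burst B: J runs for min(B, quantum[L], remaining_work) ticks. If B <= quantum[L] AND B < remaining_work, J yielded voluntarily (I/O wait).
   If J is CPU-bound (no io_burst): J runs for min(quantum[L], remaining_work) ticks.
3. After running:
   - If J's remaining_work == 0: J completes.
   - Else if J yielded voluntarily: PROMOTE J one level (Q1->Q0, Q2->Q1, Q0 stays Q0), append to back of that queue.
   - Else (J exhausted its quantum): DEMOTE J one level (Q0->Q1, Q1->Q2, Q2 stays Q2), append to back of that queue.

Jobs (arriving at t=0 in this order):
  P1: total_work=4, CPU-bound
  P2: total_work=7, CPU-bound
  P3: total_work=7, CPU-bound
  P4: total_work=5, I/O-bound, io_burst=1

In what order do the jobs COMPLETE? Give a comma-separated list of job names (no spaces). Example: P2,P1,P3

Answer: P4,P1,P2,P3

Derivation:
t=0-2: P1@Q0 runs 2, rem=2, quantum used, demote→Q1. Q0=[P2,P3,P4] Q1=[P1] Q2=[]
t=2-4: P2@Q0 runs 2, rem=5, quantum used, demote→Q1. Q0=[P3,P4] Q1=[P1,P2] Q2=[]
t=4-6: P3@Q0 runs 2, rem=5, quantum used, demote→Q1. Q0=[P4] Q1=[P1,P2,P3] Q2=[]
t=6-7: P4@Q0 runs 1, rem=4, I/O yield, promote→Q0. Q0=[P4] Q1=[P1,P2,P3] Q2=[]
t=7-8: P4@Q0 runs 1, rem=3, I/O yield, promote→Q0. Q0=[P4] Q1=[P1,P2,P3] Q2=[]
t=8-9: P4@Q0 runs 1, rem=2, I/O yield, promote→Q0. Q0=[P4] Q1=[P1,P2,P3] Q2=[]
t=9-10: P4@Q0 runs 1, rem=1, I/O yield, promote→Q0. Q0=[P4] Q1=[P1,P2,P3] Q2=[]
t=10-11: P4@Q0 runs 1, rem=0, completes. Q0=[] Q1=[P1,P2,P3] Q2=[]
t=11-13: P1@Q1 runs 2, rem=0, completes. Q0=[] Q1=[P2,P3] Q2=[]
t=13-17: P2@Q1 runs 4, rem=1, quantum used, demote→Q2. Q0=[] Q1=[P3] Q2=[P2]
t=17-21: P3@Q1 runs 4, rem=1, quantum used, demote→Q2. Q0=[] Q1=[] Q2=[P2,P3]
t=21-22: P2@Q2 runs 1, rem=0, completes. Q0=[] Q1=[] Q2=[P3]
t=22-23: P3@Q2 runs 1, rem=0, completes. Q0=[] Q1=[] Q2=[]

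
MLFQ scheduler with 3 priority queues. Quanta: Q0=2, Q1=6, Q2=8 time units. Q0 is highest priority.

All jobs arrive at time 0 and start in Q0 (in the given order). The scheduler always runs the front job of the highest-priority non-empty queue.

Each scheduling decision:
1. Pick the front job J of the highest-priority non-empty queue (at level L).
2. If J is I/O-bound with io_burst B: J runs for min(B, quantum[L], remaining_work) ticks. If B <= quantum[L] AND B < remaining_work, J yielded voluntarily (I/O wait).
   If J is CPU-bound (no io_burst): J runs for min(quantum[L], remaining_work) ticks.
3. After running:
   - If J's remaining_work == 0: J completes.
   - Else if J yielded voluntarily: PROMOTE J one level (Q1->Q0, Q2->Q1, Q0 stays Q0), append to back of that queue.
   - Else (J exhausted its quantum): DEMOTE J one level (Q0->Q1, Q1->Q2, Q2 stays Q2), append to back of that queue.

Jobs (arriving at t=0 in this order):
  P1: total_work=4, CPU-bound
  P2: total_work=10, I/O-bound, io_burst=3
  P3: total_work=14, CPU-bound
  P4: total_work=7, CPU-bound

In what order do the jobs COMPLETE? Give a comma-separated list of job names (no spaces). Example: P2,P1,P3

t=0-2: P1@Q0 runs 2, rem=2, quantum used, demote→Q1. Q0=[P2,P3,P4] Q1=[P1] Q2=[]
t=2-4: P2@Q0 runs 2, rem=8, quantum used, demote→Q1. Q0=[P3,P4] Q1=[P1,P2] Q2=[]
t=4-6: P3@Q0 runs 2, rem=12, quantum used, demote→Q1. Q0=[P4] Q1=[P1,P2,P3] Q2=[]
t=6-8: P4@Q0 runs 2, rem=5, quantum used, demote→Q1. Q0=[] Q1=[P1,P2,P3,P4] Q2=[]
t=8-10: P1@Q1 runs 2, rem=0, completes. Q0=[] Q1=[P2,P3,P4] Q2=[]
t=10-13: P2@Q1 runs 3, rem=5, I/O yield, promote→Q0. Q0=[P2] Q1=[P3,P4] Q2=[]
t=13-15: P2@Q0 runs 2, rem=3, quantum used, demote→Q1. Q0=[] Q1=[P3,P4,P2] Q2=[]
t=15-21: P3@Q1 runs 6, rem=6, quantum used, demote→Q2. Q0=[] Q1=[P4,P2] Q2=[P3]
t=21-26: P4@Q1 runs 5, rem=0, completes. Q0=[] Q1=[P2] Q2=[P3]
t=26-29: P2@Q1 runs 3, rem=0, completes. Q0=[] Q1=[] Q2=[P3]
t=29-35: P3@Q2 runs 6, rem=0, completes. Q0=[] Q1=[] Q2=[]

Answer: P1,P4,P2,P3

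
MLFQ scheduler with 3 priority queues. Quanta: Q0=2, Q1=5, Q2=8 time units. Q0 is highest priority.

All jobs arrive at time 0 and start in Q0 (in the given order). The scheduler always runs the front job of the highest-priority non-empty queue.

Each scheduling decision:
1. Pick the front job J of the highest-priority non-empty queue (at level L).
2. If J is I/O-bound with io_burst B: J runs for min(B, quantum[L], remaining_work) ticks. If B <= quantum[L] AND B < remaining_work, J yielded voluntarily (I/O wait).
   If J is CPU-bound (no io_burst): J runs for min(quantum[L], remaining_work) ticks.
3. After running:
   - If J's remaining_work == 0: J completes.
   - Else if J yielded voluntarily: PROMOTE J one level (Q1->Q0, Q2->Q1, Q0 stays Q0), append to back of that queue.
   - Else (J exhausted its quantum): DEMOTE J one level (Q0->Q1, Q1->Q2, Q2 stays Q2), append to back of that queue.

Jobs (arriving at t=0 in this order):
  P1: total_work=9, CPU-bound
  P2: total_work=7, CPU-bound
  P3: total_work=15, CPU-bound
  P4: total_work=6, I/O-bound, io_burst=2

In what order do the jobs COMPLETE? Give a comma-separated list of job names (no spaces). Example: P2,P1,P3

Answer: P4,P2,P1,P3

Derivation:
t=0-2: P1@Q0 runs 2, rem=7, quantum used, demote→Q1. Q0=[P2,P3,P4] Q1=[P1] Q2=[]
t=2-4: P2@Q0 runs 2, rem=5, quantum used, demote→Q1. Q0=[P3,P4] Q1=[P1,P2] Q2=[]
t=4-6: P3@Q0 runs 2, rem=13, quantum used, demote→Q1. Q0=[P4] Q1=[P1,P2,P3] Q2=[]
t=6-8: P4@Q0 runs 2, rem=4, I/O yield, promote→Q0. Q0=[P4] Q1=[P1,P2,P3] Q2=[]
t=8-10: P4@Q0 runs 2, rem=2, I/O yield, promote→Q0. Q0=[P4] Q1=[P1,P2,P3] Q2=[]
t=10-12: P4@Q0 runs 2, rem=0, completes. Q0=[] Q1=[P1,P2,P3] Q2=[]
t=12-17: P1@Q1 runs 5, rem=2, quantum used, demote→Q2. Q0=[] Q1=[P2,P3] Q2=[P1]
t=17-22: P2@Q1 runs 5, rem=0, completes. Q0=[] Q1=[P3] Q2=[P1]
t=22-27: P3@Q1 runs 5, rem=8, quantum used, demote→Q2. Q0=[] Q1=[] Q2=[P1,P3]
t=27-29: P1@Q2 runs 2, rem=0, completes. Q0=[] Q1=[] Q2=[P3]
t=29-37: P3@Q2 runs 8, rem=0, completes. Q0=[] Q1=[] Q2=[]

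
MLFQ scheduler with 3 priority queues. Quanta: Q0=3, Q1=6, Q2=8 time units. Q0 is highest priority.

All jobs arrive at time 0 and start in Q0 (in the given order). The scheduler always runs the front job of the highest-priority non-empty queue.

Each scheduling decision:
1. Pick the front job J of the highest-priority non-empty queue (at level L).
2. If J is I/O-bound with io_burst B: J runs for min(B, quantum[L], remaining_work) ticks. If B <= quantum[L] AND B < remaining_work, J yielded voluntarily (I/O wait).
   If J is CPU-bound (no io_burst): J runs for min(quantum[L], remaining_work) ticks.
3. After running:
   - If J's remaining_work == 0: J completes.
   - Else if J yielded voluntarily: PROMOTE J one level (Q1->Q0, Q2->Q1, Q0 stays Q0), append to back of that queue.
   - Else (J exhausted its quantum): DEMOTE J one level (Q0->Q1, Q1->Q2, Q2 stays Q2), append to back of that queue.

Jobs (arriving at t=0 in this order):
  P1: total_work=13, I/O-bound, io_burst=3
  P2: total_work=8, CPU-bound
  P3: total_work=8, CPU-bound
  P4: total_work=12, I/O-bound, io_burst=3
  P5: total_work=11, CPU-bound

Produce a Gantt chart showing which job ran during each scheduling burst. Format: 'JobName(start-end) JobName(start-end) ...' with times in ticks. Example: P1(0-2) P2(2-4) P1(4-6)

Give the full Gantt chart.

Answer: P1(0-3) P2(3-6) P3(6-9) P4(9-12) P5(12-15) P1(15-18) P4(18-21) P1(21-24) P4(24-27) P1(27-30) P4(30-33) P1(33-34) P2(34-39) P3(39-44) P5(44-50) P5(50-52)

Derivation:
t=0-3: P1@Q0 runs 3, rem=10, I/O yield, promote→Q0. Q0=[P2,P3,P4,P5,P1] Q1=[] Q2=[]
t=3-6: P2@Q0 runs 3, rem=5, quantum used, demote→Q1. Q0=[P3,P4,P5,P1] Q1=[P2] Q2=[]
t=6-9: P3@Q0 runs 3, rem=5, quantum used, demote→Q1. Q0=[P4,P5,P1] Q1=[P2,P3] Q2=[]
t=9-12: P4@Q0 runs 3, rem=9, I/O yield, promote→Q0. Q0=[P5,P1,P4] Q1=[P2,P3] Q2=[]
t=12-15: P5@Q0 runs 3, rem=8, quantum used, demote→Q1. Q0=[P1,P4] Q1=[P2,P3,P5] Q2=[]
t=15-18: P1@Q0 runs 3, rem=7, I/O yield, promote→Q0. Q0=[P4,P1] Q1=[P2,P3,P5] Q2=[]
t=18-21: P4@Q0 runs 3, rem=6, I/O yield, promote→Q0. Q0=[P1,P4] Q1=[P2,P3,P5] Q2=[]
t=21-24: P1@Q0 runs 3, rem=4, I/O yield, promote→Q0. Q0=[P4,P1] Q1=[P2,P3,P5] Q2=[]
t=24-27: P4@Q0 runs 3, rem=3, I/O yield, promote→Q0. Q0=[P1,P4] Q1=[P2,P3,P5] Q2=[]
t=27-30: P1@Q0 runs 3, rem=1, I/O yield, promote→Q0. Q0=[P4,P1] Q1=[P2,P3,P5] Q2=[]
t=30-33: P4@Q0 runs 3, rem=0, completes. Q0=[P1] Q1=[P2,P3,P5] Q2=[]
t=33-34: P1@Q0 runs 1, rem=0, completes. Q0=[] Q1=[P2,P3,P5] Q2=[]
t=34-39: P2@Q1 runs 5, rem=0, completes. Q0=[] Q1=[P3,P5] Q2=[]
t=39-44: P3@Q1 runs 5, rem=0, completes. Q0=[] Q1=[P5] Q2=[]
t=44-50: P5@Q1 runs 6, rem=2, quantum used, demote→Q2. Q0=[] Q1=[] Q2=[P5]
t=50-52: P5@Q2 runs 2, rem=0, completes. Q0=[] Q1=[] Q2=[]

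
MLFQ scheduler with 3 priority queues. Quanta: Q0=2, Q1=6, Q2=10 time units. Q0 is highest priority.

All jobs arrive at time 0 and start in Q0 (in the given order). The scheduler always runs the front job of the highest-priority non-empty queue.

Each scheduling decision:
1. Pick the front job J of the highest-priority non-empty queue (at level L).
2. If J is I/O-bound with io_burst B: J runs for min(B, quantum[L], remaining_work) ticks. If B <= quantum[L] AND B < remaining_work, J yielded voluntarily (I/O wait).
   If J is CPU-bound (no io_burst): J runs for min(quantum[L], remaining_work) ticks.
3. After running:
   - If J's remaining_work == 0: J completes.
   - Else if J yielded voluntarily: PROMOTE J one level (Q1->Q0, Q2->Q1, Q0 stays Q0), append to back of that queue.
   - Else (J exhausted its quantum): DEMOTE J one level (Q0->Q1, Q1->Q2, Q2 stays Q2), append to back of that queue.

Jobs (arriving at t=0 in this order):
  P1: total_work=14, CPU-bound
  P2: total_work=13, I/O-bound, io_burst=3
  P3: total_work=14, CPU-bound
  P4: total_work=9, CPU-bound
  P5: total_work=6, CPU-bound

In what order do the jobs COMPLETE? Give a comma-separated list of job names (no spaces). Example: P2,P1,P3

Answer: P5,P2,P1,P3,P4

Derivation:
t=0-2: P1@Q0 runs 2, rem=12, quantum used, demote→Q1. Q0=[P2,P3,P4,P5] Q1=[P1] Q2=[]
t=2-4: P2@Q0 runs 2, rem=11, quantum used, demote→Q1. Q0=[P3,P4,P5] Q1=[P1,P2] Q2=[]
t=4-6: P3@Q0 runs 2, rem=12, quantum used, demote→Q1. Q0=[P4,P5] Q1=[P1,P2,P3] Q2=[]
t=6-8: P4@Q0 runs 2, rem=7, quantum used, demote→Q1. Q0=[P5] Q1=[P1,P2,P3,P4] Q2=[]
t=8-10: P5@Q0 runs 2, rem=4, quantum used, demote→Q1. Q0=[] Q1=[P1,P2,P3,P4,P5] Q2=[]
t=10-16: P1@Q1 runs 6, rem=6, quantum used, demote→Q2. Q0=[] Q1=[P2,P3,P4,P5] Q2=[P1]
t=16-19: P2@Q1 runs 3, rem=8, I/O yield, promote→Q0. Q0=[P2] Q1=[P3,P4,P5] Q2=[P1]
t=19-21: P2@Q0 runs 2, rem=6, quantum used, demote→Q1. Q0=[] Q1=[P3,P4,P5,P2] Q2=[P1]
t=21-27: P3@Q1 runs 6, rem=6, quantum used, demote→Q2. Q0=[] Q1=[P4,P5,P2] Q2=[P1,P3]
t=27-33: P4@Q1 runs 6, rem=1, quantum used, demote→Q2. Q0=[] Q1=[P5,P2] Q2=[P1,P3,P4]
t=33-37: P5@Q1 runs 4, rem=0, completes. Q0=[] Q1=[P2] Q2=[P1,P3,P4]
t=37-40: P2@Q1 runs 3, rem=3, I/O yield, promote→Q0. Q0=[P2] Q1=[] Q2=[P1,P3,P4]
t=40-42: P2@Q0 runs 2, rem=1, quantum used, demote→Q1. Q0=[] Q1=[P2] Q2=[P1,P3,P4]
t=42-43: P2@Q1 runs 1, rem=0, completes. Q0=[] Q1=[] Q2=[P1,P3,P4]
t=43-49: P1@Q2 runs 6, rem=0, completes. Q0=[] Q1=[] Q2=[P3,P4]
t=49-55: P3@Q2 runs 6, rem=0, completes. Q0=[] Q1=[] Q2=[P4]
t=55-56: P4@Q2 runs 1, rem=0, completes. Q0=[] Q1=[] Q2=[]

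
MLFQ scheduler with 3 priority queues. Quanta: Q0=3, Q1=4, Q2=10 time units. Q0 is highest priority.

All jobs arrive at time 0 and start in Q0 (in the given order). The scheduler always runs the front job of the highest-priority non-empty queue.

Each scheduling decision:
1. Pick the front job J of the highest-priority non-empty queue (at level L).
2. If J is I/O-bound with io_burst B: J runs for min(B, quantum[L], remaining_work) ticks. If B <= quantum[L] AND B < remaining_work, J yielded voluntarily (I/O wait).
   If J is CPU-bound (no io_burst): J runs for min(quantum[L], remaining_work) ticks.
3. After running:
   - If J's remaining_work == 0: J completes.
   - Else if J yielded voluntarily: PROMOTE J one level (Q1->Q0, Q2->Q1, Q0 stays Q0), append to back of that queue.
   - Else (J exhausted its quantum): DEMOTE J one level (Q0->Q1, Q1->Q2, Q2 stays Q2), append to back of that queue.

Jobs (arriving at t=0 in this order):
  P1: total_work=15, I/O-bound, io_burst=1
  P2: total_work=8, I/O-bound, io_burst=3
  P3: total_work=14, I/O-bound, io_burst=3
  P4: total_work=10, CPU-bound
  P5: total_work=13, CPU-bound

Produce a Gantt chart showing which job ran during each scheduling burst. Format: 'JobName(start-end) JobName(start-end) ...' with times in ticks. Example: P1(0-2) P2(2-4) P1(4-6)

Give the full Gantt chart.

Answer: P1(0-1) P2(1-4) P3(4-7) P4(7-10) P5(10-13) P1(13-14) P2(14-17) P3(17-20) P1(20-21) P2(21-23) P3(23-26) P1(26-27) P3(27-30) P1(30-31) P3(31-33) P1(33-34) P1(34-35) P1(35-36) P1(36-37) P1(37-38) P1(38-39) P1(39-40) P1(40-41) P1(41-42) P1(42-43) P4(43-47) P5(47-51) P4(51-54) P5(54-60)

Derivation:
t=0-1: P1@Q0 runs 1, rem=14, I/O yield, promote→Q0. Q0=[P2,P3,P4,P5,P1] Q1=[] Q2=[]
t=1-4: P2@Q0 runs 3, rem=5, I/O yield, promote→Q0. Q0=[P3,P4,P5,P1,P2] Q1=[] Q2=[]
t=4-7: P3@Q0 runs 3, rem=11, I/O yield, promote→Q0. Q0=[P4,P5,P1,P2,P3] Q1=[] Q2=[]
t=7-10: P4@Q0 runs 3, rem=7, quantum used, demote→Q1. Q0=[P5,P1,P2,P3] Q1=[P4] Q2=[]
t=10-13: P5@Q0 runs 3, rem=10, quantum used, demote→Q1. Q0=[P1,P2,P3] Q1=[P4,P5] Q2=[]
t=13-14: P1@Q0 runs 1, rem=13, I/O yield, promote→Q0. Q0=[P2,P3,P1] Q1=[P4,P5] Q2=[]
t=14-17: P2@Q0 runs 3, rem=2, I/O yield, promote→Q0. Q0=[P3,P1,P2] Q1=[P4,P5] Q2=[]
t=17-20: P3@Q0 runs 3, rem=8, I/O yield, promote→Q0. Q0=[P1,P2,P3] Q1=[P4,P5] Q2=[]
t=20-21: P1@Q0 runs 1, rem=12, I/O yield, promote→Q0. Q0=[P2,P3,P1] Q1=[P4,P5] Q2=[]
t=21-23: P2@Q0 runs 2, rem=0, completes. Q0=[P3,P1] Q1=[P4,P5] Q2=[]
t=23-26: P3@Q0 runs 3, rem=5, I/O yield, promote→Q0. Q0=[P1,P3] Q1=[P4,P5] Q2=[]
t=26-27: P1@Q0 runs 1, rem=11, I/O yield, promote→Q0. Q0=[P3,P1] Q1=[P4,P5] Q2=[]
t=27-30: P3@Q0 runs 3, rem=2, I/O yield, promote→Q0. Q0=[P1,P3] Q1=[P4,P5] Q2=[]
t=30-31: P1@Q0 runs 1, rem=10, I/O yield, promote→Q0. Q0=[P3,P1] Q1=[P4,P5] Q2=[]
t=31-33: P3@Q0 runs 2, rem=0, completes. Q0=[P1] Q1=[P4,P5] Q2=[]
t=33-34: P1@Q0 runs 1, rem=9, I/O yield, promote→Q0. Q0=[P1] Q1=[P4,P5] Q2=[]
t=34-35: P1@Q0 runs 1, rem=8, I/O yield, promote→Q0. Q0=[P1] Q1=[P4,P5] Q2=[]
t=35-36: P1@Q0 runs 1, rem=7, I/O yield, promote→Q0. Q0=[P1] Q1=[P4,P5] Q2=[]
t=36-37: P1@Q0 runs 1, rem=6, I/O yield, promote→Q0. Q0=[P1] Q1=[P4,P5] Q2=[]
t=37-38: P1@Q0 runs 1, rem=5, I/O yield, promote→Q0. Q0=[P1] Q1=[P4,P5] Q2=[]
t=38-39: P1@Q0 runs 1, rem=4, I/O yield, promote→Q0. Q0=[P1] Q1=[P4,P5] Q2=[]
t=39-40: P1@Q0 runs 1, rem=3, I/O yield, promote→Q0. Q0=[P1] Q1=[P4,P5] Q2=[]
t=40-41: P1@Q0 runs 1, rem=2, I/O yield, promote→Q0. Q0=[P1] Q1=[P4,P5] Q2=[]
t=41-42: P1@Q0 runs 1, rem=1, I/O yield, promote→Q0. Q0=[P1] Q1=[P4,P5] Q2=[]
t=42-43: P1@Q0 runs 1, rem=0, completes. Q0=[] Q1=[P4,P5] Q2=[]
t=43-47: P4@Q1 runs 4, rem=3, quantum used, demote→Q2. Q0=[] Q1=[P5] Q2=[P4]
t=47-51: P5@Q1 runs 4, rem=6, quantum used, demote→Q2. Q0=[] Q1=[] Q2=[P4,P5]
t=51-54: P4@Q2 runs 3, rem=0, completes. Q0=[] Q1=[] Q2=[P5]
t=54-60: P5@Q2 runs 6, rem=0, completes. Q0=[] Q1=[] Q2=[]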